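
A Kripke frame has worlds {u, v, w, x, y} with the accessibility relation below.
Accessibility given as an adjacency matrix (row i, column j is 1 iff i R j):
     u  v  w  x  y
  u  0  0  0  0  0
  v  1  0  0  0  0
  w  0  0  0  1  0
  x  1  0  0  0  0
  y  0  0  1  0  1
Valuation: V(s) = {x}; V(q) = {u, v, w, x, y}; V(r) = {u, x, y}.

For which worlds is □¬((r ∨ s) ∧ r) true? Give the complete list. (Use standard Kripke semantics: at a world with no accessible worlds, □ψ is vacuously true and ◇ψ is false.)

Let φ = □¬((r ∨ s) ∧ r). Evaluate φ at each world:
  u (successors ∅): φ is true.
  v (successors {u}): φ is false.
  w (successors {x}): φ is false.
  x (successors {u}): φ is false.
  y (successors {w, y}): φ is false.
For instance, at w:
  At w: □¬((r ∨ s) ∧ r) requires ¬((r ∨ s) ∧ r) at every successor {x}.
    ¬((r ∨ s) ∧ r) fails at x, so □¬((r ∨ s) ∧ r) is false at w.
Satisfying worlds: {u}

u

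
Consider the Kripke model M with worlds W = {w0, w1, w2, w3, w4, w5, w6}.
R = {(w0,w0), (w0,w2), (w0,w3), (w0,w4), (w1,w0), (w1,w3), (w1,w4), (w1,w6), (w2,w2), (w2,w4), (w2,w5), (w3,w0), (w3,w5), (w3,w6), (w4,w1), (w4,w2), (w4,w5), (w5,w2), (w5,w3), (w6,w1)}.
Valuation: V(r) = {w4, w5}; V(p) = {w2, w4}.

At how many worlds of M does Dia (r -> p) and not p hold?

Let φ = Dia (r -> p) and not p. Evaluate φ at each world:
  w0 (successors {w0, w2, w3, w4}): φ is true.
  w1 (successors {w0, w3, w4, w6}): φ is true.
  w2 (successors {w2, w4, w5}): φ is false.
  w3 (successors {w0, w5, w6}): φ is true.
  w4 (successors {w1, w2, w5}): φ is false.
  w5 (successors {w2, w3}): φ is true.
  w6 (successors {w1}): φ is true.
For instance, at w2:
  At w2: Dia (r -> p) is true, not p is false, so Dia (r -> p) and not p is false.
    At w2: Dia (r -> p) requires r -> p at some successor in {w2, w4, w5}.
      r -> p holds at w2, so Dia (r -> p) is true at w2.
Satisfying worlds: {w0, w1, w3, w5, w6}

5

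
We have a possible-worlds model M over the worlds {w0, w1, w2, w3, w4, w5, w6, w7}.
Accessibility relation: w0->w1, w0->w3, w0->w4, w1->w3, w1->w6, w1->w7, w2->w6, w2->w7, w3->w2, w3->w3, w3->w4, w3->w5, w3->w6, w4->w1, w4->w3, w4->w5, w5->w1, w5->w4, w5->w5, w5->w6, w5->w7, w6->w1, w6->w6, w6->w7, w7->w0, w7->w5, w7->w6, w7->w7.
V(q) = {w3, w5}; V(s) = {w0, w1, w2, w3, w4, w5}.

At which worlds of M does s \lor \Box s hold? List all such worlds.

w0, w1, w2, w3, w4, w5

Let φ = s \lor \Box s. Evaluate φ at each world:
  w0 (successors {w1, w3, w4}): φ is true.
  w1 (successors {w3, w6, w7}): φ is true.
  w2 (successors {w6, w7}): φ is true.
  w3 (successors {w2, w3, w4, w5, w6}): φ is true.
  w4 (successors {w1, w3, w5}): φ is true.
  w5 (successors {w1, w4, w5, w6, w7}): φ is true.
  w6 (successors {w1, w6, w7}): φ is false.
  w7 (successors {w0, w5, w6, w7}): φ is false.
For instance, at w7:
  At w7: s is false, \Box s is false, so s \lor \Box s is false.
    At w7: \Box s requires s at every successor {w0, w5, w6, w7}.
      s fails at w6, so \Box s is false at w7.
Satisfying worlds: {w0, w1, w2, w3, w4, w5}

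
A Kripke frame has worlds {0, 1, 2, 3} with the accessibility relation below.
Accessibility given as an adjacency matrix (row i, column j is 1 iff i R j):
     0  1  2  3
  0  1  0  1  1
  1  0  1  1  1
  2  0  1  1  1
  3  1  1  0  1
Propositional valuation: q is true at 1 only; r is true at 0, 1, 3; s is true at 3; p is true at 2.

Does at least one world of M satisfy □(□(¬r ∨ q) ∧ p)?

No

Let φ = □(□(¬r ∨ q) ∧ p). Evaluate φ at each world:
  0 (successors {0, 2, 3}): φ is false.
  1 (successors {1, 2, 3}): φ is false.
  2 (successors {1, 2, 3}): φ is false.
  3 (successors {0, 1, 3}): φ is false.
For instance, at 0:
  At 0: □(□(¬r ∨ q) ∧ p) requires □(¬r ∨ q) ∧ p at every successor {0, 2, 3}.
    □(¬r ∨ q) ∧ p fails at 0, so □(□(¬r ∨ q) ∧ p) is false at 0.
      At 0: □(¬r ∨ q) is false, p is false, so □(¬r ∨ q) ∧ p is false.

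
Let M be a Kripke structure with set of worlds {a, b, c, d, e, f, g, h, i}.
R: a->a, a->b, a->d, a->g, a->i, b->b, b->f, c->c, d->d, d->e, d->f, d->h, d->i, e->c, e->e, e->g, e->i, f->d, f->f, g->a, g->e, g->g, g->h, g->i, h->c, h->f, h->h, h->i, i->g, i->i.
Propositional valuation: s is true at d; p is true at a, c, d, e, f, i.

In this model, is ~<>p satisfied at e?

No

At e: <>p is true, so ~<>p is false.
  At e: <>p requires p at some successor in {c, e, g, i}.
    p holds at c, so <>p is true at e.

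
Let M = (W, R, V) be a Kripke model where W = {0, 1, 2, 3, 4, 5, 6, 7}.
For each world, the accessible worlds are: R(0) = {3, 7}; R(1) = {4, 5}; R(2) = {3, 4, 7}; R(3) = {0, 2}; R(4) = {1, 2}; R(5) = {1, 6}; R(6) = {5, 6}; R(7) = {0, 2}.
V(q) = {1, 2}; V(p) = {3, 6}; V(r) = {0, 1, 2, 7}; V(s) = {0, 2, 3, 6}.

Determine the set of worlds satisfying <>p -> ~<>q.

Let φ = <>p -> ~<>q. Evaluate φ at each world:
  0 (successors {3, 7}): φ is true.
  1 (successors {4, 5}): φ is true.
  2 (successors {3, 4, 7}): φ is true.
  3 (successors {0, 2}): φ is true.
  4 (successors {1, 2}): φ is true.
  5 (successors {1, 6}): φ is false.
  6 (successors {5, 6}): φ is true.
  7 (successors {0, 2}): φ is true.
For instance, at 1:
  At 1: <>p is false, ~<>q is true, so <>p -> ~<>q is true.
    At 1: <>p requires p at some successor in {4, 5}.
      At 4: p is false.
      At 5: p is false.
    So <>p is false at 1.
    At 1: <>q is false, so ~<>q is true.
      At 1: <>q requires q at some successor in {4, 5}.
        At 4: q is false.
        At 5: q is false.
      So <>q is false at 1.
Satisfying worlds: {0, 1, 2, 3, 4, 6, 7}

0, 1, 2, 3, 4, 6, 7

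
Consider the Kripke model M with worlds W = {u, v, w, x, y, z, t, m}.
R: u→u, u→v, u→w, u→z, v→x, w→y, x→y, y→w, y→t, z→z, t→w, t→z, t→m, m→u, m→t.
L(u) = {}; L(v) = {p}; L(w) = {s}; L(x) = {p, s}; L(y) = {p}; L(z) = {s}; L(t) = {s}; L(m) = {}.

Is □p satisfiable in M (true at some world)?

Yes

Recall that □ψ holds at a world iff ψ holds at every accessible world, and ◇ψ holds iff ψ holds at some accessible world.
Let φ = □p. Evaluate φ at each world:
  u (successors {u, v, w, z}): φ is false.
  v (successors {x}): φ is true.
  w (successors {y}): φ is true.
  x (successors {y}): φ is true.
  y (successors {w, t}): φ is false.
  z (successors {z}): φ is false.
  t (successors {w, z, m}): φ is false.
  m (successors {u, t}): φ is false.
Detail at v (witness):
  At v: □p requires p at every successor {x}.
    At x: p is true.
  So □p is true at v.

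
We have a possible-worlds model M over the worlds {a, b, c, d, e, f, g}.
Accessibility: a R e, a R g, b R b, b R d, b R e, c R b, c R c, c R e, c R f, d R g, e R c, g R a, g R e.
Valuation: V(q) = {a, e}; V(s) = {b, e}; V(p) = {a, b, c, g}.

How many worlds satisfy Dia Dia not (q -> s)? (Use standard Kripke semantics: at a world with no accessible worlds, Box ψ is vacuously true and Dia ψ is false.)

2

Let φ = Dia Dia not (q -> s). Evaluate φ at each world:
  a (successors {e, g}): φ is true.
  b (successors {b, d, e}): φ is false.
  c (successors {b, c, e, f}): φ is false.
  d (successors {g}): φ is true.
  e (successors {c}): φ is false.
  f (successors ∅): φ is false.
  g (successors {a, e}): φ is false.
For instance, at e:
  At e: Dia Dia not (q -> s) requires Dia not (q -> s) at some successor in {c}.
    At c: Dia not (q -> s) is false.
  So Dia Dia not (q -> s) is false at e.
Satisfying worlds: {a, d}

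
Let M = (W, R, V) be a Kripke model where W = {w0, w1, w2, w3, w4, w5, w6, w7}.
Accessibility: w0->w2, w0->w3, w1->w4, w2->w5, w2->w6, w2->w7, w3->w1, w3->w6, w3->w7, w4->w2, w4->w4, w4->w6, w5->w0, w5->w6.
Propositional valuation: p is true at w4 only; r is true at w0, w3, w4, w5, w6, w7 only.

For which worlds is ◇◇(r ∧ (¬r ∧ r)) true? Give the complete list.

none

Recall that ◇ψ holds at a world iff ψ holds at some accessible world.
Let φ = ◇◇(r ∧ (¬r ∧ r)). Evaluate φ at each world:
  w0 (successors {w2, w3}): φ is false.
  w1 (successors {w4}): φ is false.
  w2 (successors {w5, w6, w7}): φ is false.
  w3 (successors {w1, w6, w7}): φ is false.
  w4 (successors {w2, w4, w6}): φ is false.
  w5 (successors {w0, w6}): φ is false.
  w6 (successors ∅): φ is false.
  w7 (successors ∅): φ is false.
For instance, at w1:
  At w1: ◇◇(r ∧ (¬r ∧ r)) requires ◇(r ∧ (¬r ∧ r)) at some successor in {w4}.
    At w4: ◇(r ∧ (¬r ∧ r)) is false.
  So ◇◇(r ∧ (¬r ∧ r)) is false at w1.
Satisfying worlds: none.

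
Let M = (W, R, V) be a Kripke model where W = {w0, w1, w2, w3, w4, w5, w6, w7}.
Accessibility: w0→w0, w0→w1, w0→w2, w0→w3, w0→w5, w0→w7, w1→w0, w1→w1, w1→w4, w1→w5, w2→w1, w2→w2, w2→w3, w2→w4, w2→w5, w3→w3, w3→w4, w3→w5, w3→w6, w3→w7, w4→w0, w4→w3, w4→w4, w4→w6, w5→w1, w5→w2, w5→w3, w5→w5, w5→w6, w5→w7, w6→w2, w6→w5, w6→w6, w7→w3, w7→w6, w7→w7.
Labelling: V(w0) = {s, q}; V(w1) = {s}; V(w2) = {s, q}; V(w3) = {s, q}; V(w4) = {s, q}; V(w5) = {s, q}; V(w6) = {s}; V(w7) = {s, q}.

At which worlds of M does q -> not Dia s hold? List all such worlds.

w1, w6

Let φ = q -> not Dia s. Evaluate φ at each world:
  w0 (successors {w0, w1, w2, w3, w5, w7}): φ is false.
  w1 (successors {w0, w1, w4, w5}): φ is true.
  w2 (successors {w1, w2, w3, w4, w5}): φ is false.
  w3 (successors {w3, w4, w5, w6, w7}): φ is false.
  w4 (successors {w0, w3, w4, w6}): φ is false.
  w5 (successors {w1, w2, w3, w5, w6, w7}): φ is false.
  w6 (successors {w2, w5, w6}): φ is true.
  w7 (successors {w3, w6, w7}): φ is false.
For instance, at w0:
  At w0: q is true, not Dia s is false, so q -> not Dia s is false.
    At w0: Dia s is true, so not Dia s is false.
      At w0: Dia s requires s at some successor in {w0, w1, w2, w3, w5, w7}.
        s holds at w0, so Dia s is true at w0.
Satisfying worlds: {w1, w6}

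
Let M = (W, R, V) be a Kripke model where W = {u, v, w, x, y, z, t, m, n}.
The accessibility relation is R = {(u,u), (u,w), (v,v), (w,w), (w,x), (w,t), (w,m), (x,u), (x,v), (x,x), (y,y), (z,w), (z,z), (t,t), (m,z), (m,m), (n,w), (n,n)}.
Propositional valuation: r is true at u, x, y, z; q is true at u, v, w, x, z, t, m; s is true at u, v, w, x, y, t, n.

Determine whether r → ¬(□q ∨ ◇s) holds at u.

At u: r is true, ¬(□q ∨ ◇s) is false, so r → ¬(□q ∨ ◇s) is false.
  At u: □q ∨ ◇s is true, so ¬(□q ∨ ◇s) is false.
    At u: □q is true, ◇s is true, so □q ∨ ◇s is true.
      At u: □q requires q at every successor {u, w}.
        At u: q is true.
        At w: q is true.
      So □q is true at u.
      At u: ◇s requires s at some successor in {u, w}.
        s holds at u, so ◇s is true at u.

No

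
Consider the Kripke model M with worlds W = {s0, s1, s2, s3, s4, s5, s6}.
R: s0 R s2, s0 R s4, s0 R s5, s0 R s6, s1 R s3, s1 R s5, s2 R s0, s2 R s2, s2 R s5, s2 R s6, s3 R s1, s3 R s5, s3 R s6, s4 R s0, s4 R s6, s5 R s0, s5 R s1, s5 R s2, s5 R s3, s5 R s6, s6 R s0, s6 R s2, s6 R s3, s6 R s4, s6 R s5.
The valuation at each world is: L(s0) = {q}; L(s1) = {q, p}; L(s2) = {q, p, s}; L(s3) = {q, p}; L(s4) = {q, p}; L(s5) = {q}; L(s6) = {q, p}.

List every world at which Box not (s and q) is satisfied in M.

s1, s3, s4

Let φ = Box not (s and q). Evaluate φ at each world:
  s0 (successors {s2, s4, s5, s6}): φ is false.
  s1 (successors {s3, s5}): φ is true.
  s2 (successors {s0, s2, s5, s6}): φ is false.
  s3 (successors {s1, s5, s6}): φ is true.
  s4 (successors {s0, s6}): φ is true.
  s5 (successors {s0, s1, s2, s3, s6}): φ is false.
  s6 (successors {s0, s2, s3, s4, s5}): φ is false.
For instance, at s0:
  At s0: Box not (s and q) requires not (s and q) at every successor {s2, s4, s5, s6}.
    not (s and q) fails at s2, so Box not (s and q) is false at s0.
Satisfying worlds: {s1, s3, s4}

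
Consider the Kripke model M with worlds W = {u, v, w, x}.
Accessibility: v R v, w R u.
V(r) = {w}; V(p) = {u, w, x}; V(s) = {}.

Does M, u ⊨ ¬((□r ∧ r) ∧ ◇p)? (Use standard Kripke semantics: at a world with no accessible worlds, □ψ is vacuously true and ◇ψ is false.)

At u: (□r ∧ r) ∧ ◇p is false, so ¬((□r ∧ r) ∧ ◇p) is true.
  At u: □r ∧ r is false, ◇p is false, so (□r ∧ r) ∧ ◇p is false.
    At u: □r is true, r is false, so □r ∧ r is false.
      At u: no accessible worlds, so □r holds vacuously.
    At u: no accessible worlds, so ◇p is false.

Yes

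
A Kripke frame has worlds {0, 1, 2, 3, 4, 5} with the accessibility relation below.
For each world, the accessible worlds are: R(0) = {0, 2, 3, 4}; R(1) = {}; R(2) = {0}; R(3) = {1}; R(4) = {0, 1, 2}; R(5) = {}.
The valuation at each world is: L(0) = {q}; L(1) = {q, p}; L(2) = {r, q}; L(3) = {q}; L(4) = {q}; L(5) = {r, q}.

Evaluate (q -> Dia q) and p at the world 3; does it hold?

At 3: q -> Dia q is true, p is false, so (q -> Dia q) and p is false.
  At 3: q is true, Dia q is true, so q -> Dia q is true.
    At 3: Dia q requires q at some successor in {1}.
      q holds at 1, so Dia q is true at 3.

No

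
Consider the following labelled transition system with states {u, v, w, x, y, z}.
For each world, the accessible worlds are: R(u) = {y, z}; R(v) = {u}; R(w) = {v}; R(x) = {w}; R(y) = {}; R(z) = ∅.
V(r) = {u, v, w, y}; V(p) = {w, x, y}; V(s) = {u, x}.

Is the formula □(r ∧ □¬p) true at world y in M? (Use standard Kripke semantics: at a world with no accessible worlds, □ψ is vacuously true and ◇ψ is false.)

At y: no accessible worlds, so □(r ∧ □¬p) holds vacuously.

Yes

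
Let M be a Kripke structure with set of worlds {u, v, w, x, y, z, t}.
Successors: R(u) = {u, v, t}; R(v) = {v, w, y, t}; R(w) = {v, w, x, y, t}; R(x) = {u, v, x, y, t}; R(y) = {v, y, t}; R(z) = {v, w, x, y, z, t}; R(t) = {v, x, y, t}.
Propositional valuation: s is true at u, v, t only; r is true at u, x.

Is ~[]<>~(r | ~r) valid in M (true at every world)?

Yes

Recall that []ψ holds at a world iff ψ holds at every accessible world, and <>ψ holds iff ψ holds at some accessible world.
Let φ = ~[]<>~(r | ~r). Evaluate φ at each world:
  u (successors {u, v, t}): φ is true.
  v (successors {v, w, y, t}): φ is true.
  w (successors {v, w, x, y, t}): φ is true.
  x (successors {u, v, x, y, t}): φ is true.
  y (successors {v, y, t}): φ is true.
  z (successors {v, w, x, y, z, t}): φ is true.
  t (successors {v, x, y, t}): φ is true.
For instance, at x:
  At x: []<>~(r | ~r) is false, so ~[]<>~(r | ~r) is true.
    At x: []<>~(r | ~r) requires <>~(r | ~r) at every successor {u, v, x, y, t}.
      <>~(r | ~r) fails at u, so []<>~(r | ~r) is false at x.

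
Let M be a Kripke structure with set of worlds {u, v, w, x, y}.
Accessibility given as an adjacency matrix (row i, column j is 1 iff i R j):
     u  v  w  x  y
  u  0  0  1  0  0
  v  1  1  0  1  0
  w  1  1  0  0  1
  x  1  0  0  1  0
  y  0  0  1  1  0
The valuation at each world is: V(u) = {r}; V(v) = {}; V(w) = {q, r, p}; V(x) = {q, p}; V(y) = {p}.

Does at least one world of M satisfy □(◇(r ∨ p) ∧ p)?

Recall that □ψ holds at a world iff ψ holds at every accessible world, and ◇ψ holds iff ψ holds at some accessible world.
Let φ = □(◇(r ∨ p) ∧ p). Evaluate φ at each world:
  u (successors {w}): φ is true.
  v (successors {u, v, x}): φ is false.
  w (successors {u, v, y}): φ is false.
  x (successors {u, x}): φ is false.
  y (successors {w, x}): φ is true.
Detail at u (witness):
  At u: □(◇(r ∨ p) ∧ p) requires ◇(r ∨ p) ∧ p at every successor {w}.
      At w: ◇(r ∨ p) is true, p is true, so ◇(r ∨ p) ∧ p is true.
  So □(◇(r ∨ p) ∧ p) is true at u.

Yes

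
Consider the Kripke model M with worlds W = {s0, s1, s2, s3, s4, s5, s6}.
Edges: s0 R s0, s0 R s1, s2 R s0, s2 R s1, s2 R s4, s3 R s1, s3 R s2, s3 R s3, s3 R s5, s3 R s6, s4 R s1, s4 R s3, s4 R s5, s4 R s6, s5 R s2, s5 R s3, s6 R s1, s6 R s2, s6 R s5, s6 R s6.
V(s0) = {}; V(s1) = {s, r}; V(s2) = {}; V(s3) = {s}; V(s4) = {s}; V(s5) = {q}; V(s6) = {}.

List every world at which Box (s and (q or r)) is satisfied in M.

s1

Let φ = Box (s and (q or r)). Evaluate φ at each world:
  s0 (successors {s0, s1}): φ is false.
  s1 (successors ∅): φ is true.
  s2 (successors {s0, s1, s4}): φ is false.
  s3 (successors {s1, s2, s3, s5, s6}): φ is false.
  s4 (successors {s1, s3, s5, s6}): φ is false.
  s5 (successors {s2, s3}): φ is false.
  s6 (successors {s1, s2, s5, s6}): φ is false.
For instance, at s3:
  At s3: Box (s and (q or r)) requires s and (q or r) at every successor {s1, s2, s3, s5, s6}.
    s and (q or r) fails at s2, so Box (s and (q or r)) is false at s3.
Satisfying worlds: {s1}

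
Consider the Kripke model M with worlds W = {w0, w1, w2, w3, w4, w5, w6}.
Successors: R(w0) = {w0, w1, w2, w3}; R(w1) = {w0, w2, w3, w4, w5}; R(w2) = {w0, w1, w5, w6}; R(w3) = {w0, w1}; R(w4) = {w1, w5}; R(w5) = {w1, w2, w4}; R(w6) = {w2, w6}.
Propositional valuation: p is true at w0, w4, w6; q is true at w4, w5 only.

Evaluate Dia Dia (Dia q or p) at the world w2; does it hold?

Yes

At w2: Dia Dia (Dia q or p) requires Dia (Dia q or p) at some successor in {w0, w1, w5, w6}.
  Dia (Dia q or p) holds at w0, so Dia Dia (Dia q or p) is true at w2.
    At w0: Dia (Dia q or p) requires Dia q or p at some successor in {w0, w1, w2, w3}.
      Dia q or p holds at w0, so Dia (Dia q or p) is true at w0.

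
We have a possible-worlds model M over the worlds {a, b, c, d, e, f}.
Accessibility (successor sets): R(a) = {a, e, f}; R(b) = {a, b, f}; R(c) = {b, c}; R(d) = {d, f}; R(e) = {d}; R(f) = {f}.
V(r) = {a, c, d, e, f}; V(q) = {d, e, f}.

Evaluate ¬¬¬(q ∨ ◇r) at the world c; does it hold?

At c: ¬¬(q ∨ ◇r) is true, so ¬¬¬(q ∨ ◇r) is false.
  At c: ¬(q ∨ ◇r) is false, so ¬¬(q ∨ ◇r) is true.
    At c: q ∨ ◇r is true, so ¬(q ∨ ◇r) is false.
      At c: q is false, ◇r is true, so q ∨ ◇r is true.

No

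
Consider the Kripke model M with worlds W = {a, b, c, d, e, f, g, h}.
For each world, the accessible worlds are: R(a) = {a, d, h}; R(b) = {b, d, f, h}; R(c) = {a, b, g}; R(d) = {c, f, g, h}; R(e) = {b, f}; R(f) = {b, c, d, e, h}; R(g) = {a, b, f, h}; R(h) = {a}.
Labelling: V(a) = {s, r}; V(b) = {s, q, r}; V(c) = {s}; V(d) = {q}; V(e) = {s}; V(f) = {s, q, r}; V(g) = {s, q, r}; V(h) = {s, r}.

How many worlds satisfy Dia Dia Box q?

4

Let φ = Dia Dia Box q. Evaluate φ at each world:
  a (successors {a, d, h}): φ is false.
  b (successors {b, d, f, h}): φ is true.
  c (successors {a, b, g}): φ is false.
  d (successors {c, f, g, h}): φ is true.
  e (successors {b, f}): φ is true.
  f (successors {b, c, d, e, h}): φ is false.
  g (successors {a, b, f, h}): φ is true.
  h (successors {a}): φ is false.
For instance, at a:
  At a: Dia Dia Box q requires Dia Box q at some successor in {a, d, h}.
    At a: Dia Box q is false.
    At d: Dia Box q is false.
    At h: Dia Box q is false.
  So Dia Dia Box q is false at a.
Satisfying worlds: {b, d, e, g}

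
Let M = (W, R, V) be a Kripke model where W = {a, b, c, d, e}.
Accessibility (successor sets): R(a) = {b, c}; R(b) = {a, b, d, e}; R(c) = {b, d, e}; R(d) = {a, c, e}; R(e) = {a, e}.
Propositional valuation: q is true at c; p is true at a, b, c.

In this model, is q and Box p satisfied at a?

No

At a: q is false, Box p is true, so q and Box p is false.
  At a: Box p requires p at every successor {b, c}.
    At b: p is true.
    At c: p is true.
  So Box p is true at a.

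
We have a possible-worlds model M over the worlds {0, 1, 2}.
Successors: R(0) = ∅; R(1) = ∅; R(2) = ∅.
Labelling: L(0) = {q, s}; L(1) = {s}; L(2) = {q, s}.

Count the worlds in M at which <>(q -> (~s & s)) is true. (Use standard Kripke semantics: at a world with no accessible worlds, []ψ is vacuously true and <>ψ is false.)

Let φ = <>(q -> (~s & s)). Evaluate φ at each world:
  0 (successors ∅): φ is false.
  1 (successors ∅): φ is false.
  2 (successors ∅): φ is false.
For instance, at 2:
  At 2: no accessible worlds, so <>(q -> (~s & s)) is false.
Satisfying worlds: none.

0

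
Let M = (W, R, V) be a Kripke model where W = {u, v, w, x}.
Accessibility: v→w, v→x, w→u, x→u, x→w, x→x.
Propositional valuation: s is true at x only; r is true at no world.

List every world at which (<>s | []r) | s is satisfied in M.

u, v, x

Recall that []ψ holds at a world iff ψ holds at every accessible world, and <>ψ holds iff ψ holds at some accessible world.
Let φ = (<>s | []r) | s. Evaluate φ at each world:
  u (successors ∅): φ is true.
  v (successors {w, x}): φ is true.
  w (successors {u}): φ is false.
  x (successors {u, w, x}): φ is true.
For instance, at x:
  At x: <>s | []r is true, s is true, so (<>s | []r) | s is true.
    At x: <>s is true, []r is false, so <>s | []r is true.
      At x: <>s requires s at some successor in {u, w, x}.
        s holds at x, so <>s is true at x.
      At x: []r requires r at every successor {u, w, x}.
        r fails at u, so []r is false at x.
Satisfying worlds: {u, v, x}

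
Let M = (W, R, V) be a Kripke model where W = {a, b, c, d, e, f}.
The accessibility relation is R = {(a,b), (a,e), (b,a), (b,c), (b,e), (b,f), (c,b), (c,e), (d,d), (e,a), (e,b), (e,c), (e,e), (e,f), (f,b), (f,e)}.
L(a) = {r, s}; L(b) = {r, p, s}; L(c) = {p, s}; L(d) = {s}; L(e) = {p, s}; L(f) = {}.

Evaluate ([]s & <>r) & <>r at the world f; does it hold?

Yes

Recall that []ψ holds at a world iff ψ holds at every accessible world, and <>ψ holds iff ψ holds at some accessible world.
At f: []s & <>r is true, <>r is true, so ([]s & <>r) & <>r is true.
  At f: []s is true, <>r is true, so []s & <>r is true.
    At f: []s requires s at every successor {b, e}.
      At b: s is true.
      At e: s is true.
    So []s is true at f.
    At f: <>r requires r at some successor in {b, e}.
      r holds at b, so <>r is true at f.
  At f: <>r requires r at some successor in {b, e}.
    r holds at b, so <>r is true at f.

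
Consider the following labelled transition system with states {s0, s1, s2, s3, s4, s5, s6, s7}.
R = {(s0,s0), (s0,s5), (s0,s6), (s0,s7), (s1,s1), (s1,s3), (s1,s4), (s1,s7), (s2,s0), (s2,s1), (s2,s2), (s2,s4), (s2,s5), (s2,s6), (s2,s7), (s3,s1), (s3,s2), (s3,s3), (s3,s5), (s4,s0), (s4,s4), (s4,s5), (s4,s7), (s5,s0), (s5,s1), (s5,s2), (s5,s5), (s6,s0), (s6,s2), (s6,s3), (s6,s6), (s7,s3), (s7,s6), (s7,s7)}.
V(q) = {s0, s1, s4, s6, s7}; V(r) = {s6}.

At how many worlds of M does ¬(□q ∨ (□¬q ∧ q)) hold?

8

Recall that □ψ holds at a world iff ψ holds at every accessible world, and ◇ψ holds iff ψ holds at some accessible world.
Let φ = ¬(□q ∨ (□¬q ∧ q)). Evaluate φ at each world:
  s0 (successors {s0, s5, s6, s7}): φ is true.
  s1 (successors {s1, s3, s4, s7}): φ is true.
  s2 (successors {s0, s1, s2, s4, s5, s6, s7}): φ is true.
  s3 (successors {s1, s2, s3, s5}): φ is true.
  s4 (successors {s0, s4, s5, s7}): φ is true.
  s5 (successors {s0, s1, s2, s5}): φ is true.
  s6 (successors {s0, s2, s3, s6}): φ is true.
  s7 (successors {s3, s6, s7}): φ is true.
For instance, at s3:
  At s3: □q ∨ (□¬q ∧ q) is false, so ¬(□q ∨ (□¬q ∧ q)) is true.
    At s3: □q is false, □¬q ∧ q is false, so □q ∨ (□¬q ∧ q) is false.
      At s3: □q requires q at every successor {s1, s2, s3, s5}.
        q fails at s2, so □q is false at s3.
      At s3: □¬q is false, q is false, so □¬q ∧ q is false.
Satisfying worlds: {s0, s1, s2, s3, s4, s5, s6, s7}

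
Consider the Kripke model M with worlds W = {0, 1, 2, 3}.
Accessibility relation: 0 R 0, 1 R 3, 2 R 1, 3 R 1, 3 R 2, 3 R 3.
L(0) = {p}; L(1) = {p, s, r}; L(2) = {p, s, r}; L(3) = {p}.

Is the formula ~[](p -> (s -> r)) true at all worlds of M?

No

Recall that []ψ holds at a world iff ψ holds at every accessible world, and <>ψ holds iff ψ holds at some accessible world.
Let φ = ~[](p -> (s -> r)). Evaluate φ at each world:
  0 (successors {0}): φ is false.
  1 (successors {3}): φ is false.
  2 (successors {1}): φ is false.
  3 (successors {1, 2, 3}): φ is false.
Detail at 0 (counterexample):
  At 0: [](p -> (s -> r)) is true, so ~[](p -> (s -> r)) is false.
    At 0: [](p -> (s -> r)) requires p -> (s -> r) at every successor {0}.
      At 0: p -> (s -> r) is true.
    So [](p -> (s -> r)) is true at 0.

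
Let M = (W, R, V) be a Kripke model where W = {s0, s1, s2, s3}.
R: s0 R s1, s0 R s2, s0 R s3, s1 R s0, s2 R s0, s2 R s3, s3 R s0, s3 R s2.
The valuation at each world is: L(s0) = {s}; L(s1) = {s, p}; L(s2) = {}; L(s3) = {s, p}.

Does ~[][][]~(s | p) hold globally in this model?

Yes

Let φ = ~[][][]~(s | p). Evaluate φ at each world:
  s0 (successors {s1, s2, s3}): φ is true.
  s1 (successors {s0}): φ is true.
  s2 (successors {s0, s3}): φ is true.
  s3 (successors {s0, s2}): φ is true.
For instance, at s2:
  At s2: [][][]~(s | p) is false, so ~[][][]~(s | p) is true.
    At s2: [][][]~(s | p) requires [][]~(s | p) at every successor {s0, s3}.
      [][]~(s | p) fails at s0, so [][][]~(s | p) is false at s2.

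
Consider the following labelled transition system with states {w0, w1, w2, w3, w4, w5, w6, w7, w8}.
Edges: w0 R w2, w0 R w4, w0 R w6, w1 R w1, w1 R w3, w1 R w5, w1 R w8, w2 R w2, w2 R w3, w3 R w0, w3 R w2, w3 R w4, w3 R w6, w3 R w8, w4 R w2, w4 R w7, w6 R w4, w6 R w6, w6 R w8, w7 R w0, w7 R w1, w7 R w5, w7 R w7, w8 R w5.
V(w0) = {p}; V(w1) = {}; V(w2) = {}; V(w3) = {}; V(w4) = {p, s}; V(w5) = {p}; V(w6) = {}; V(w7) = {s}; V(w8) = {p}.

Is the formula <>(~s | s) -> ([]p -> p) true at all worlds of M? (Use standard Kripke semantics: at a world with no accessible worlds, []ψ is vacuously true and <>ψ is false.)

Let φ = <>(~s | s) -> ([]p -> p). Evaluate φ at each world:
  w0 (successors {w2, w4, w6}): φ is true.
  w1 (successors {w1, w3, w5, w8}): φ is true.
  w2 (successors {w2, w3}): φ is true.
  w3 (successors {w0, w2, w4, w6, w8}): φ is true.
  w4 (successors {w2, w7}): φ is true.
  w5 (successors ∅): φ is true.
  w6 (successors {w4, w6, w8}): φ is true.
  w7 (successors {w0, w1, w5, w7}): φ is true.
  w8 (successors {w5}): φ is true.
For instance, at w2:
  At w2: <>(~s | s) is true, []p -> p is true, so <>(~s | s) -> ([]p -> p) is true.
    At w2: <>(~s | s) requires ~s | s at some successor in {w2, w3}.
      ~s | s holds at w2, so <>(~s | s) is true at w2.
    At w2: []p is false, p is false, so []p -> p is true.
      At w2: []p requires p at every successor {w2, w3}.
        p fails at w2, so []p is false at w2.

Yes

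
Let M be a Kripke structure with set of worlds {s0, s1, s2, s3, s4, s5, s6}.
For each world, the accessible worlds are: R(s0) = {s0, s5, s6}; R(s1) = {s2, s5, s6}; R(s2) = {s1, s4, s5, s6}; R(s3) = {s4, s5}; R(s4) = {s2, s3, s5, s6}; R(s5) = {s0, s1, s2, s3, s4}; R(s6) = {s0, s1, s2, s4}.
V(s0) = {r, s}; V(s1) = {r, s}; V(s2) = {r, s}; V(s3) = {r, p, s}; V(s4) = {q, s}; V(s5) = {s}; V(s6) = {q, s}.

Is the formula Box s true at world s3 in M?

Recall that Box ψ holds at a world iff ψ holds at every accessible world, and Dia ψ holds iff ψ holds at some accessible world.
At s3: Box s requires s at every successor {s4, s5}.
  At s4: s is true.
  At s5: s is true.
So Box s is true at s3.

Yes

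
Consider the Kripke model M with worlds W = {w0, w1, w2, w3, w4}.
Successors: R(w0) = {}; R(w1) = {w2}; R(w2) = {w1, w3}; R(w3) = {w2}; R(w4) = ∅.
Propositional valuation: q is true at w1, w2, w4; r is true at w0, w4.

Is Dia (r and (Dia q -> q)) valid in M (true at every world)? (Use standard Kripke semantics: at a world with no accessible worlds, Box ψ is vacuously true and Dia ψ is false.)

No

Let φ = Dia (r and (Dia q -> q)). Evaluate φ at each world:
  w0 (successors ∅): φ is false.
  w1 (successors {w2}): φ is false.
  w2 (successors {w1, w3}): φ is false.
  w3 (successors {w2}): φ is false.
  w4 (successors ∅): φ is false.
Detail at w0 (counterexample):
  At w0: no accessible worlds, so Dia (r and (Dia q -> q)) is false.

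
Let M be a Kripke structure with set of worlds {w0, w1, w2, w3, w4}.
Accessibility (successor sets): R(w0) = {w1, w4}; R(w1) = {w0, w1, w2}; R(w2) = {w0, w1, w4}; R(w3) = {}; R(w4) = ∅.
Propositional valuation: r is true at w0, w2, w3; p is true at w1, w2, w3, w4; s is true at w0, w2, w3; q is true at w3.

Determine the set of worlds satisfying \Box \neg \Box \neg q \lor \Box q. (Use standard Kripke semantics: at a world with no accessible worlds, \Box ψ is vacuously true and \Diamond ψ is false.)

w3, w4

Let φ = \Box \neg \Box \neg q \lor \Box q. Evaluate φ at each world:
  w0 (successors {w1, w4}): φ is false.
  w1 (successors {w0, w1, w2}): φ is false.
  w2 (successors {w0, w1, w4}): φ is false.
  w3 (successors ∅): φ is true.
  w4 (successors ∅): φ is true.
For instance, at w2:
  At w2: \Box \neg \Box \neg q is false, \Box q is false, so \Box \neg \Box \neg q \lor \Box q is false.
    At w2: \Box \neg \Box \neg q requires \neg \Box \neg q at every successor {w0, w1, w4}.
      \neg \Box \neg q fails at w0, so \Box \neg \Box \neg q is false at w2.
    At w2: \Box q requires q at every successor {w0, w1, w4}.
      q fails at w0, so \Box q is false at w2.
Satisfying worlds: {w3, w4}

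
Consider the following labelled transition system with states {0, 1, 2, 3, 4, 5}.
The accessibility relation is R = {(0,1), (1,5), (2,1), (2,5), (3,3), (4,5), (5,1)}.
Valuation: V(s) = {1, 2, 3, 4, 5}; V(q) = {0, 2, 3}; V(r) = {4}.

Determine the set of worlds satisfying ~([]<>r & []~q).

0, 1, 2, 3, 4, 5

Let φ = ~([]<>r & []~q). Evaluate φ at each world:
  0 (successors {1}): φ is true.
  1 (successors {5}): φ is true.
  2 (successors {1, 5}): φ is true.
  3 (successors {3}): φ is true.
  4 (successors {5}): φ is true.
  5 (successors {1}): φ is true.
For instance, at 1:
  At 1: []<>r & []~q is false, so ~([]<>r & []~q) is true.
    At 1: []<>r is false, []~q is true, so []<>r & []~q is false.
      At 1: []<>r requires <>r at every successor {5}.
        <>r fails at 5, so []<>r is false at 1.
      At 1: []~q requires ~q at every successor {5}.
        At 5: ~q is true.
      So []~q is true at 1.
Satisfying worlds: {0, 1, 2, 3, 4, 5}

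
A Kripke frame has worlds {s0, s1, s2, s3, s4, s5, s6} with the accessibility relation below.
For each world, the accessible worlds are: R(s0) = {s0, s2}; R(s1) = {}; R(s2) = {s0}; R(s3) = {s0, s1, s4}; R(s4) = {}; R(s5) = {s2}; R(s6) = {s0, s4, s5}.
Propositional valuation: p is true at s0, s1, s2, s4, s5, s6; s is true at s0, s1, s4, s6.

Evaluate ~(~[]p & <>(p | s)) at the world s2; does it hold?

Yes

At s2: ~[]p & <>(p | s) is false, so ~(~[]p & <>(p | s)) is true.
  At s2: ~[]p is false, <>(p | s) is true, so ~[]p & <>(p | s) is false.
    At s2: []p is true, so ~[]p is false.
      At s2: []p requires p at every successor {s0}.
        At s0: p is true.
      So []p is true at s2.
    At s2: <>(p | s) requires p | s at some successor in {s0}.
      p | s holds at s0, so <>(p | s) is true at s2.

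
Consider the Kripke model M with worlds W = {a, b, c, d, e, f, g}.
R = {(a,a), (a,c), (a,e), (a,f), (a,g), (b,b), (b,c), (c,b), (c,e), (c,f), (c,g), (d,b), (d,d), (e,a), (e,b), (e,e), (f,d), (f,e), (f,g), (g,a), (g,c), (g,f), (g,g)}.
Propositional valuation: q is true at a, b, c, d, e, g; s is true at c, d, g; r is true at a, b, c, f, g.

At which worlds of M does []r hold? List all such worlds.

Let φ = []r. Evaluate φ at each world:
  a (successors {a, c, e, f, g}): φ is false.
  b (successors {b, c}): φ is true.
  c (successors {b, e, f, g}): φ is false.
  d (successors {b, d}): φ is false.
  e (successors {a, b, e}): φ is false.
  f (successors {d, e, g}): φ is false.
  g (successors {a, c, f, g}): φ is true.
For instance, at c:
  At c: []r requires r at every successor {b, e, f, g}.
    r fails at e, so []r is false at c.
Satisfying worlds: {b, g}

b, g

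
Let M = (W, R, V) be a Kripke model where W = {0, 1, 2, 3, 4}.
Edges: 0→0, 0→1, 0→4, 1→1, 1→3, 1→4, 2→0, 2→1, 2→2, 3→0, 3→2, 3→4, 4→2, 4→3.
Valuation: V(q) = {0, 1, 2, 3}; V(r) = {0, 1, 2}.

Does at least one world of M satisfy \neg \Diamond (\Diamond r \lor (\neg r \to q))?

Let φ = \neg \Diamond (\Diamond r \lor (\neg r \to q)). Evaluate φ at each world:
  0 (successors {0, 1, 4}): φ is false.
  1 (successors {1, 3, 4}): φ is false.
  2 (successors {0, 1, 2}): φ is false.
  3 (successors {0, 2, 4}): φ is false.
  4 (successors {2, 3}): φ is false.
For instance, at 4:
  At 4: \Diamond (\Diamond r \lor (\neg r \to q)) is true, so \neg \Diamond (\Diamond r \lor (\neg r \to q)) is false.
    At 4: \Diamond (\Diamond r \lor (\neg r \to q)) requires \Diamond r \lor (\neg r \to q) at some successor in {2, 3}.
      \Diamond r \lor (\neg r \to q) holds at 2, so \Diamond (\Diamond r \lor (\neg r \to q)) is true at 4.

No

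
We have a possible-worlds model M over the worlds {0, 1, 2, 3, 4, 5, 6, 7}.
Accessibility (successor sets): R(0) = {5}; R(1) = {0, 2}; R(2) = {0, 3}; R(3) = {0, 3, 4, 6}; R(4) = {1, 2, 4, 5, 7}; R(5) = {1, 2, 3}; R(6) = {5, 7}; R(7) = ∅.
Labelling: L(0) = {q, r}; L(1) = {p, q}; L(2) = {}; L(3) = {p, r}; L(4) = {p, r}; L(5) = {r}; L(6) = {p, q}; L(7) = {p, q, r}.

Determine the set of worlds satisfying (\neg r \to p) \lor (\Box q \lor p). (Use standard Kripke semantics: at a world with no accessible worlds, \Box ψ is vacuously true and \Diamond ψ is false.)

Let φ = (\neg r \to p) \lor (\Box q \lor p). Evaluate φ at each world:
  0 (successors {5}): φ is true.
  1 (successors {0, 2}): φ is true.
  2 (successors {0, 3}): φ is false.
  3 (successors {0, 3, 4, 6}): φ is true.
  4 (successors {1, 2, 4, 5, 7}): φ is true.
  5 (successors {1, 2, 3}): φ is true.
  6 (successors {5, 7}): φ is true.
  7 (successors ∅): φ is true.
For instance, at 0:
  At 0: \neg r \to p is true, \Box q \lor p is false, so (\neg r \to p) \lor (\Box q \lor p) is true.
    At 0: \Box q is false, p is false, so \Box q \lor p is false.
      At 0: \Box q requires q at every successor {5}.
        q fails at 5, so \Box q is false at 0.
Satisfying worlds: {0, 1, 3, 4, 5, 6, 7}

0, 1, 3, 4, 5, 6, 7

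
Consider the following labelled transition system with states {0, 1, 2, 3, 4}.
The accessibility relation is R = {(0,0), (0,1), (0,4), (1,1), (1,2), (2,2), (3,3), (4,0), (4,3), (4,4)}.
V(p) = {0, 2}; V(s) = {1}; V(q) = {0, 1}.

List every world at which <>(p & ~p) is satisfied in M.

none

Let φ = <>(p & ~p). Evaluate φ at each world:
  0 (successors {0, 1, 4}): φ is false.
  1 (successors {1, 2}): φ is false.
  2 (successors {2}): φ is false.
  3 (successors {3}): φ is false.
  4 (successors {0, 3, 4}): φ is false.
For instance, at 1:
  At 1: <>(p & ~p) requires p & ~p at some successor in {1, 2}.
    At 1: p & ~p is false.
    At 2: p & ~p is false.
  So <>(p & ~p) is false at 1.
Satisfying worlds: none.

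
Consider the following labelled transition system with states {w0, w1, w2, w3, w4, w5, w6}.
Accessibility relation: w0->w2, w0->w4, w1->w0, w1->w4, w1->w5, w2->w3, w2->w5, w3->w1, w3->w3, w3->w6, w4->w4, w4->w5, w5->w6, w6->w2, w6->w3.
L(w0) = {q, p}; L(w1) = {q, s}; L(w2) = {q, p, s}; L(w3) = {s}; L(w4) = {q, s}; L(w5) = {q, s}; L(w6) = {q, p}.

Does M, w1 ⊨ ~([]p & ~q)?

Recall that []ψ holds at a world iff ψ holds at every accessible world, and <>ψ holds iff ψ holds at some accessible world.
At w1: []p & ~q is false, so ~([]p & ~q) is true.
  At w1: []p is false, ~q is false, so []p & ~q is false.
    At w1: []p requires p at every successor {w0, w4, w5}.
      p fails at w4, so []p is false at w1.

Yes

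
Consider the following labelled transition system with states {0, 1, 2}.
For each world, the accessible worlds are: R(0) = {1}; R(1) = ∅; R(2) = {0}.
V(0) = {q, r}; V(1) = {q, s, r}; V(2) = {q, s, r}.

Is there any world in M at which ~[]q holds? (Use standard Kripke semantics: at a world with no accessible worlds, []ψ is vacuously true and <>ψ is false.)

Let φ = ~[]q. Evaluate φ at each world:
  0 (successors {1}): φ is false.
  1 (successors ∅): φ is false.
  2 (successors {0}): φ is false.
For instance, at 0:
  At 0: []q is true, so ~[]q is false.
    At 0: []q requires q at every successor {1}.
      At 1: q is true.
    So []q is true at 0.

No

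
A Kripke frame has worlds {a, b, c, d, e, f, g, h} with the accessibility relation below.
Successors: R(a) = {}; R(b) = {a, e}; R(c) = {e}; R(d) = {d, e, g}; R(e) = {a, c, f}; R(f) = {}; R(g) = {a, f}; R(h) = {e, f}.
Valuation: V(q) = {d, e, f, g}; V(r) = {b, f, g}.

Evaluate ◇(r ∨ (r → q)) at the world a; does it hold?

At a: no accessible worlds, so ◇(r ∨ (r → q)) is false.

No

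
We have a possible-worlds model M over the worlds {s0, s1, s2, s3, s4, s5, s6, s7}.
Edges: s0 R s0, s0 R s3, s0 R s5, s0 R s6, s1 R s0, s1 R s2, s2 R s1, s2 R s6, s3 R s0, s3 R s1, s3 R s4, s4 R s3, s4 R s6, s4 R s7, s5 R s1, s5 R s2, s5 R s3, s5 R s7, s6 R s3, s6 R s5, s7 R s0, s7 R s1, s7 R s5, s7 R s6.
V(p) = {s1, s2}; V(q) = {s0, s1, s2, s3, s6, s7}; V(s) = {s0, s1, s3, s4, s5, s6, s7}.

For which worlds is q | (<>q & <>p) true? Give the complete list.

Let φ = q | (<>q & <>p). Evaluate φ at each world:
  s0 (successors {s0, s3, s5, s6}): φ is true.
  s1 (successors {s0, s2}): φ is true.
  s2 (successors {s1, s6}): φ is true.
  s3 (successors {s0, s1, s4}): φ is true.
  s4 (successors {s3, s6, s7}): φ is false.
  s5 (successors {s1, s2, s3, s7}): φ is true.
  s6 (successors {s3, s5}): φ is true.
  s7 (successors {s0, s1, s5, s6}): φ is true.
For instance, at s4:
  At s4: q is false, <>q & <>p is false, so q | (<>q & <>p) is false.
    At s4: <>q is true, <>p is false, so <>q & <>p is false.
      At s4: <>q requires q at some successor in {s3, s6, s7}.
        q holds at s3, so <>q is true at s4.
      At s4: <>p requires p at some successor in {s3, s6, s7}.
        At s3: p is false.
        At s6: p is false.
        At s7: p is false.
      So <>p is false at s4.
Satisfying worlds: {s0, s1, s2, s3, s5, s6, s7}

s0, s1, s2, s3, s5, s6, s7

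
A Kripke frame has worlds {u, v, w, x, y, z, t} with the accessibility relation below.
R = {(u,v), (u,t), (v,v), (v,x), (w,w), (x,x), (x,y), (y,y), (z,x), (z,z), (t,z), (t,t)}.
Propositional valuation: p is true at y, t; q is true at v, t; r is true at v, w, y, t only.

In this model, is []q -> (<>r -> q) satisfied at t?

Recall that []ψ holds at a world iff ψ holds at every accessible world, and <>ψ holds iff ψ holds at some accessible world.
At t: []q is false, <>r -> q is true, so []q -> (<>r -> q) is true.
  At t: []q requires q at every successor {z, t}.
    q fails at z, so []q is false at t.
  At t: <>r is true, q is true, so <>r -> q is true.
    At t: <>r requires r at some successor in {z, t}.
      r holds at t, so <>r is true at t.

Yes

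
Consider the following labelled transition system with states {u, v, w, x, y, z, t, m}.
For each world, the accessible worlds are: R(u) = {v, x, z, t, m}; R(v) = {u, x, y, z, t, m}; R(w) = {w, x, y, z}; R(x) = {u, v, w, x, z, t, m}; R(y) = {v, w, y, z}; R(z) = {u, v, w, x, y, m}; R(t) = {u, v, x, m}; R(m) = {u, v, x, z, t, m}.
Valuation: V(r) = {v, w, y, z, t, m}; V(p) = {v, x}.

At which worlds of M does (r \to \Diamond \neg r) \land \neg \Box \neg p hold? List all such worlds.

u, v, w, x, z, t, m

Recall that \Box ψ holds at a world iff ψ holds at every accessible world, and \Diamond ψ holds iff ψ holds at some accessible world.
Let φ = (r \to \Diamond \neg r) \land \neg \Box \neg p. Evaluate φ at each world:
  u (successors {v, x, z, t, m}): φ is true.
  v (successors {u, x, y, z, t, m}): φ is true.
  w (successors {w, x, y, z}): φ is true.
  x (successors {u, v, w, x, z, t, m}): φ is true.
  y (successors {v, w, y, z}): φ is false.
  z (successors {u, v, w, x, y, m}): φ is true.
  t (successors {u, v, x, m}): φ is true.
  m (successors {u, v, x, z, t, m}): φ is true.
For instance, at w:
  At w: r \to \Diamond \neg r is true, \neg \Box \neg p is true, so (r \to \Diamond \neg r) \land \neg \Box \neg p is true.
    At w: r is true, \Diamond \neg r is true, so r \to \Diamond \neg r is true.
      At w: \Diamond \neg r requires \neg r at some successor in {w, x, y, z}.
        \neg r holds at x, so \Diamond \neg r is true at w.
    At w: \Box \neg p is false, so \neg \Box \neg p is true.
      At w: \Box \neg p requires \neg p at every successor {w, x, y, z}.
        \neg p fails at x, so \Box \neg p is false at w.
Satisfying worlds: {u, v, w, x, z, t, m}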